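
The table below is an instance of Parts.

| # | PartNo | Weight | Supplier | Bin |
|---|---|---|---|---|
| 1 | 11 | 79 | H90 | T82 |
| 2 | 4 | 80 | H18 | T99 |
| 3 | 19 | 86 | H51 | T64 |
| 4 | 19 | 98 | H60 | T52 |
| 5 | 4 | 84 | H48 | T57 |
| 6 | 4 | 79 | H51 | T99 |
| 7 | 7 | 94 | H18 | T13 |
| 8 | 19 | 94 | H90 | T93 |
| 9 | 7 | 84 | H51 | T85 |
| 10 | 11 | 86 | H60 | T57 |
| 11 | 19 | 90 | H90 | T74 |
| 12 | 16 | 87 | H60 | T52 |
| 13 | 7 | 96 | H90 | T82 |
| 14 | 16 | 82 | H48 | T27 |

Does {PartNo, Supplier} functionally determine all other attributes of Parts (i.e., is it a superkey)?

Rows 8 and 11 have the same {PartNo, Supplier} value (PartNo=19, Supplier=H90) but are distinct tuples, so {PartNo, Supplier} does not determine every attribute — not a superkey.

No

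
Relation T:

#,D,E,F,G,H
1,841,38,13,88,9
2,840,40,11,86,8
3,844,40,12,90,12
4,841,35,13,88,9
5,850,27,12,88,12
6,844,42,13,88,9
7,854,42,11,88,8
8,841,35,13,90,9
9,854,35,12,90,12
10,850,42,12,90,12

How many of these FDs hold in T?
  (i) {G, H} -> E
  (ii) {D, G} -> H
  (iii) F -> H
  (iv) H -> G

2

(i) {G, H} -> E: (G=88, H=9): rows 1, 4, 6 → E takes values {38, 35, 42} — violation; (G=90, H=12): rows 3, 9, 10 → E takes values {40, 35, 42} — violation — fails.
(ii) {D, G} -> H: every LHS value maps to a single RHS value — holds.
(iii) F -> H: every LHS value maps to a single RHS value — holds.
(iv) H -> G: H=9: rows 1, 4, 6, 8 → G takes values {88, 90} — violation; H=8: rows 2, 7 → G takes values {86, 88} — violation; H=12: rows 3, 5, 9, 10 → G takes values {90, 88} — violation — fails.
2 of the 4 dependencies hold.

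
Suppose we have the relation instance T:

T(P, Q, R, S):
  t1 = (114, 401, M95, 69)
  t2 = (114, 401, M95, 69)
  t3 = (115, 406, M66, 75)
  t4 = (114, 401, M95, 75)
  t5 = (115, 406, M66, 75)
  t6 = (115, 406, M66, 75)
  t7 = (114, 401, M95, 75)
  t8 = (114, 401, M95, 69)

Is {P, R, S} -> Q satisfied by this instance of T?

(P=114, R=M95, S=69): rows 1, 2, 8 → Q = 401, 401, 401 ✓
(P=115, R=M66, S=75): rows 3, 5, 6 → Q = 406, 406, 406 ✓
(P=114, R=M95, S=75): rows 4, 7 → Q = 401, 401 ✓
Every {P, R, S} value is associated with a single Q value, so {P, R, S} -> Q holds.

Yes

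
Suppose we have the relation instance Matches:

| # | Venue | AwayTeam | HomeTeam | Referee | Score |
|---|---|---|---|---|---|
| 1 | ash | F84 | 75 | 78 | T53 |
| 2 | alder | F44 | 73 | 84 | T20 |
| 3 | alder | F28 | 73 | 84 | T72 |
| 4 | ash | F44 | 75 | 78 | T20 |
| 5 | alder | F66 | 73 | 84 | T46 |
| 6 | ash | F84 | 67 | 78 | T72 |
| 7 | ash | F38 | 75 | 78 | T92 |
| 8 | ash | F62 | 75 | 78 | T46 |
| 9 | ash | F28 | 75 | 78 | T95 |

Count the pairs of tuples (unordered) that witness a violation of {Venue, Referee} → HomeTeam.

(Venue=ash, Referee=78): violating pairs (1,6), (4,6), (6,7), (6,8), (6,9) — 5 pairs.
(Venue=alder, Referee=84): all 3 rows agree on HomeTeam — 0 pairs.

5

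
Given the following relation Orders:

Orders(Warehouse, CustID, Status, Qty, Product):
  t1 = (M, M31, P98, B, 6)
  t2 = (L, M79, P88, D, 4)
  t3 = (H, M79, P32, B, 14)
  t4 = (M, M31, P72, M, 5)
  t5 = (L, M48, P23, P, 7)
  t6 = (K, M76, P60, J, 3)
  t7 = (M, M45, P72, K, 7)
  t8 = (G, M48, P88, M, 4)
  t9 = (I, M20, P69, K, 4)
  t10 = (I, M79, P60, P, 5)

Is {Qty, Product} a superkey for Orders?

All 10 rows have distinct {Qty, Product} values, so {Qty, Product} → (all attributes) holds and {Qty, Product} is a superkey.

Yes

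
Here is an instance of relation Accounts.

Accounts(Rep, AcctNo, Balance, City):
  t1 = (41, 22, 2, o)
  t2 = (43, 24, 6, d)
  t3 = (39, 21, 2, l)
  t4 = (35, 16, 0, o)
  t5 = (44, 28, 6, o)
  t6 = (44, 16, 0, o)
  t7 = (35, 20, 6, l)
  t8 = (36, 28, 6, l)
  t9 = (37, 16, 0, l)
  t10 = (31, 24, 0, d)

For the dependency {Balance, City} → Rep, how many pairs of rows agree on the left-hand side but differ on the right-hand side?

(Balance=0, City=o): violating pairs (4,6) — 1 pair.
(Balance=6, City=l): violating pairs (7,8) — 1 pair.

2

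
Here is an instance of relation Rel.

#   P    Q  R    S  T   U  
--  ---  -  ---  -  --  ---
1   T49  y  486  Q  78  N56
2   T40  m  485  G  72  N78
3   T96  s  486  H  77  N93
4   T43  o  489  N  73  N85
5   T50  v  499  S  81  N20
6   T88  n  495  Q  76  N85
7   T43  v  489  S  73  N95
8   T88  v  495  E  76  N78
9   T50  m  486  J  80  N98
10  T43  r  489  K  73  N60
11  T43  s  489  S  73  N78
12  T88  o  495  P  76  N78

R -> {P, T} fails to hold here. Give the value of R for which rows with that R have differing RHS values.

R=486: rows 1, 3, 9 → {P,T} takes values {(T49, 78), (T96, 77), (T50, 80)} — violation
R=485: row 2 → {P,T} = (T40, 72) ✓
R=489: rows 4, 7, 10, 11 → {P,T} = (T43, 73), (T43, 73), (T43, 73), (T43, 73) ✓
R=499: row 5 → {P,T} = (T50, 81) ✓
R=495: rows 6, 8, 12 → {P,T} = (T88, 76), (T88, 76), (T88, 76) ✓
The only R value with inconsistent RHS is R=486.

486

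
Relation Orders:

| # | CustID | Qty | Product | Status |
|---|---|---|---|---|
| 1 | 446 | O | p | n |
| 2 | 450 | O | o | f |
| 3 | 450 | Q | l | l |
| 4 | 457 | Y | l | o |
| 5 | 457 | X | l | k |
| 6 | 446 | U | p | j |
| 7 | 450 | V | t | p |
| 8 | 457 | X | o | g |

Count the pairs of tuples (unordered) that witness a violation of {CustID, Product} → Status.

2

(CustID=446, Product=p): violating pairs (1,6) — 1 pair.
(CustID=457, Product=l): violating pairs (4,5) — 1 pair.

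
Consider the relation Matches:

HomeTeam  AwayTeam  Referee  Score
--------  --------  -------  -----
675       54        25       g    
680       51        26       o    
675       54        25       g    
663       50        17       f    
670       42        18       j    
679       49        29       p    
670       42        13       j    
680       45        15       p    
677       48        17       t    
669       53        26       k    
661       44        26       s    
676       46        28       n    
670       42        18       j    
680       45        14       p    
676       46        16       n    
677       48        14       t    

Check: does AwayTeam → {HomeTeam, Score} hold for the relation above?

Yes

AwayTeam=54: 2 rows → {HomeTeam,Score} = (675, g), (675, g) ✓
AwayTeam=51: 1 row → {HomeTeam,Score} = (680, o) ✓
AwayTeam=50: 1 row → {HomeTeam,Score} = (663, f) ✓
AwayTeam=42: 3 rows → {HomeTeam,Score} = (670, j), (670, j), (670, j) ✓
AwayTeam=49: 1 row → {HomeTeam,Score} = (679, p) ✓
AwayTeam=45: 2 rows → {HomeTeam,Score} = (680, p), (680, p) ✓
AwayTeam=48: 2 rows → {HomeTeam,Score} = (677, t), (677, t) ✓
AwayTeam=53: 1 row → {HomeTeam,Score} = (669, k) ✓
AwayTeam=44: 1 row → {HomeTeam,Score} = (661, s) ✓
AwayTeam=46: 2 rows → {HomeTeam,Score} = (676, n), (676, n) ✓
Every AwayTeam value is associated with a single {HomeTeam, Score} value, so AwayTeam → {HomeTeam, Score} holds.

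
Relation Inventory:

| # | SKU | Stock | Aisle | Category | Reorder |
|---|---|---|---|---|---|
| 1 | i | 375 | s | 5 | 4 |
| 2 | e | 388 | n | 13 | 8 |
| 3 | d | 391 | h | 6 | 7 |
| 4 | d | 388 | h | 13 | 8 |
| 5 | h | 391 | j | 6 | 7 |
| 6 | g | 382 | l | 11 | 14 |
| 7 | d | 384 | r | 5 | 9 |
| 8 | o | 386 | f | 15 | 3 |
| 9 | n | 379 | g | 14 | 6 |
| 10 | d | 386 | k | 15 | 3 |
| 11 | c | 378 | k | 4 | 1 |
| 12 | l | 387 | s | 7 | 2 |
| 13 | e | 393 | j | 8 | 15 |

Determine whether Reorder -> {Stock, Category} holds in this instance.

Reorder=4: row 1 → {Stock,Category} = (375, 5) ✓
Reorder=8: rows 2, 4 → {Stock,Category} = (388, 13), (388, 13) ✓
Reorder=7: rows 3, 5 → {Stock,Category} = (391, 6), (391, 6) ✓
Reorder=14: row 6 → {Stock,Category} = (382, 11) ✓
Reorder=9: row 7 → {Stock,Category} = (384, 5) ✓
Reorder=3: rows 8, 10 → {Stock,Category} = (386, 15), (386, 15) ✓
Reorder=6: row 9 → {Stock,Category} = (379, 14) ✓
Reorder=1: row 11 → {Stock,Category} = (378, 4) ✓
Reorder=2: row 12 → {Stock,Category} = (387, 7) ✓
Reorder=15: row 13 → {Stock,Category} = (393, 8) ✓
Every Reorder value is associated with a single {Stock, Category} value, so Reorder -> {Stock, Category} holds.

Yes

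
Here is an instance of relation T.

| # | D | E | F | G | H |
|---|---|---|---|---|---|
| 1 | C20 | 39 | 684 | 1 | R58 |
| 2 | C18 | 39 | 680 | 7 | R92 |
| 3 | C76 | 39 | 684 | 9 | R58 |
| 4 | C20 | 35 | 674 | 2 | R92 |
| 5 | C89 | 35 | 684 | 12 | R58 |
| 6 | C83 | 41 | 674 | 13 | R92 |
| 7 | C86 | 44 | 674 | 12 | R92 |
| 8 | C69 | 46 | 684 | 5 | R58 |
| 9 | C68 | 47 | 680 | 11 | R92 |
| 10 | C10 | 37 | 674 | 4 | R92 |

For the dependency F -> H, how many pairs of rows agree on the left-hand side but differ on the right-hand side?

0

F=684: all 4 rows agree on H — 0 pairs.
F=680: all 2 rows agree on H — 0 pairs.
F=674: all 4 rows agree on H — 0 pairs.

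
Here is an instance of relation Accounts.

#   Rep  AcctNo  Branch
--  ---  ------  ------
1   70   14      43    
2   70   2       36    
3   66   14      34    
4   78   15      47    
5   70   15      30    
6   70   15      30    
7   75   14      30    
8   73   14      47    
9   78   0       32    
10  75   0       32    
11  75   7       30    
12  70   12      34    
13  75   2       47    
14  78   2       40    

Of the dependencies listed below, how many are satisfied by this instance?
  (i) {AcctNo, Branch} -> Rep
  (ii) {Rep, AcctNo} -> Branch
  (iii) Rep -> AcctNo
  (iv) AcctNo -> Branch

1

(i) {AcctNo, Branch} -> Rep: (AcctNo=0, Branch=32): rows 9, 10 → Rep takes values {78, 75} — violation — fails.
(ii) {Rep, AcctNo} -> Branch: every LHS value maps to a single RHS value — holds.
(iii) Rep -> AcctNo: Rep=70: rows 1, 2, 5, 6, 12 → AcctNo takes values {14, 2, 15, 12} — violation; Rep=78: rows 4, 9, 14 → AcctNo takes values {15, 0, 2} — violation; Rep=75: rows 7, 10, 11, 13 → AcctNo takes values {14, 0, 7, 2} — violation — fails.
(iv) AcctNo -> Branch: AcctNo=14: rows 1, 3, 7, 8 → Branch takes values {43, 34, 30, 47} — violation; AcctNo=2: rows 2, 13, 14 → Branch takes values {36, 47, 40} — violation; AcctNo=15: rows 4, 5, 6 → Branch takes values {47, 30} — violation — fails.
1 of the 4 dependencies holds.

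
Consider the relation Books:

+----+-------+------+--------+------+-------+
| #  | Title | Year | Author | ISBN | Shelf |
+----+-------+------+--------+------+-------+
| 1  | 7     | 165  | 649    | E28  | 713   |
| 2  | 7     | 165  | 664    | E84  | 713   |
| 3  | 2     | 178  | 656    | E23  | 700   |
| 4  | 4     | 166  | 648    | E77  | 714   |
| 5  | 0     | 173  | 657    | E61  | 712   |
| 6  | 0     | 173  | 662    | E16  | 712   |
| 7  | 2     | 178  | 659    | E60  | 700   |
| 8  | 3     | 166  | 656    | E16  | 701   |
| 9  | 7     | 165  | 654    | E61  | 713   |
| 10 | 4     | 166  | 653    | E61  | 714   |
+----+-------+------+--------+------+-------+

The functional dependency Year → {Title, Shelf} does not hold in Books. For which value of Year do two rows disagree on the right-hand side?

166

Year=165: rows 1, 2, 9 → {Title,Shelf} = (7, 713), (7, 713), (7, 713) ✓
Year=178: rows 3, 7 → {Title,Shelf} = (2, 700), (2, 700) ✓
Year=166: rows 4, 8, 10 → {Title,Shelf} takes values {(4, 714), (3, 701)} — violation
Year=173: rows 5, 6 → {Title,Shelf} = (0, 712), (0, 712) ✓
The only Year value with inconsistent RHS is Year=166.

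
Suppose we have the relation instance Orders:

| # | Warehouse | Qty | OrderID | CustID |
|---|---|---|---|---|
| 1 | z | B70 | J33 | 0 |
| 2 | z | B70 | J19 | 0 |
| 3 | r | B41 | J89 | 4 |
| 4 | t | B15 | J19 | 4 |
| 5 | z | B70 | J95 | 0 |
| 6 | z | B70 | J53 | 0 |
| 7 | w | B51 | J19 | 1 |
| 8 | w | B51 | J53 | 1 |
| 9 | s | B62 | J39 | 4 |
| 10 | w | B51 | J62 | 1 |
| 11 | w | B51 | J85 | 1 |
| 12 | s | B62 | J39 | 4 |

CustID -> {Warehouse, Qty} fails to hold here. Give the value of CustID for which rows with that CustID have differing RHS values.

CustID=0: rows 1, 2, 5, 6 → {Warehouse,Qty} = (z, B70), (z, B70), (z, B70), (z, B70) ✓
CustID=4: rows 3, 4, 9, 12 → {Warehouse,Qty} takes values {(r, B41), (t, B15), (s, B62)} — violation
CustID=1: rows 7, 8, 10, 11 → {Warehouse,Qty} = (w, B51), (w, B51), (w, B51), (w, B51) ✓
The only CustID value with inconsistent RHS is CustID=4.

4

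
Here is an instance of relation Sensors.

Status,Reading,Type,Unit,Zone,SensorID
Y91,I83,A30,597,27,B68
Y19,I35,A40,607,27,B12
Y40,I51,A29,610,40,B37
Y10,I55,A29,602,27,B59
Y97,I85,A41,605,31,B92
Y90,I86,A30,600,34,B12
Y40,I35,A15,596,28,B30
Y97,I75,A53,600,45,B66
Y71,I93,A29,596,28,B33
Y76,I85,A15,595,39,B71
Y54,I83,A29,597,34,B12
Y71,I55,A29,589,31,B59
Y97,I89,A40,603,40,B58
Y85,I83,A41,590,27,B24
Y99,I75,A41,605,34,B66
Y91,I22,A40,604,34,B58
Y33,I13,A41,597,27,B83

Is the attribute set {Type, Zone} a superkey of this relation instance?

Two distinct rows share (Type=A41, Zone=27), so {Type, Zone} does not determine every attribute — not a superkey.

No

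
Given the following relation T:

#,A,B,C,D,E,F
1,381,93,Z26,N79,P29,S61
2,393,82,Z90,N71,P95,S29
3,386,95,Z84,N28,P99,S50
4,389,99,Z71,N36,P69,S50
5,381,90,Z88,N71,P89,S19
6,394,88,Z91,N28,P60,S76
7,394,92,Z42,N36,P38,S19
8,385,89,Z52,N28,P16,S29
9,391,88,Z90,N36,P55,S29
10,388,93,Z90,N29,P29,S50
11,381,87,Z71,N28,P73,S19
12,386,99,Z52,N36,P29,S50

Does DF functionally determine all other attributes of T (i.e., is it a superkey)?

Rows 4 and 12 have the same DF value (D=N36, F=S50) but are distinct tuples, so DF does not determine every attribute — not a superkey.

No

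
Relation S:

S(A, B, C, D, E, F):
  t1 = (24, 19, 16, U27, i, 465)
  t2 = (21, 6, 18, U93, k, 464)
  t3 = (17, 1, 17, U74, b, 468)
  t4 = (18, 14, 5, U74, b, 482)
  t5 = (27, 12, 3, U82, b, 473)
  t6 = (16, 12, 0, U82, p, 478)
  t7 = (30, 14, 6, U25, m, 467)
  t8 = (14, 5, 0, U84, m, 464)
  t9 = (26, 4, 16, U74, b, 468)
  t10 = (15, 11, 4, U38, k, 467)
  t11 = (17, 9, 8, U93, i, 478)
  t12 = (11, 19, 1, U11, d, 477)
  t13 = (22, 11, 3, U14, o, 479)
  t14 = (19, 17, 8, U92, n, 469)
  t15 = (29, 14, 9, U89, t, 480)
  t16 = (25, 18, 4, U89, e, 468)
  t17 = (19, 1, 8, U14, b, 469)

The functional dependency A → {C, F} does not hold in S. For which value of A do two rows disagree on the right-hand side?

A=24: row 1 → {C,F} = (16, 465) ✓
A=21: row 2 → {C,F} = (18, 464) ✓
A=17: rows 3, 11 → {C,F} takes values {(17, 468), (8, 478)} — violation
A=18: row 4 → {C,F} = (5, 482) ✓
A=27: row 5 → {C,F} = (3, 473) ✓
A=16: row 6 → {C,F} = (0, 478) ✓
A=30: row 7 → {C,F} = (6, 467) ✓
A=14: row 8 → {C,F} = (0, 464) ✓
A=26: row 9 → {C,F} = (16, 468) ✓
A=15: row 10 → {C,F} = (4, 467) ✓
A=11: row 12 → {C,F} = (1, 477) ✓
A=22: row 13 → {C,F} = (3, 479) ✓
A=19: rows 14, 17 → {C,F} = (8, 469), (8, 469) ✓
A=29: row 15 → {C,F} = (9, 480) ✓
A=25: row 16 → {C,F} = (4, 468) ✓
The only A value with inconsistent RHS is A=17.

17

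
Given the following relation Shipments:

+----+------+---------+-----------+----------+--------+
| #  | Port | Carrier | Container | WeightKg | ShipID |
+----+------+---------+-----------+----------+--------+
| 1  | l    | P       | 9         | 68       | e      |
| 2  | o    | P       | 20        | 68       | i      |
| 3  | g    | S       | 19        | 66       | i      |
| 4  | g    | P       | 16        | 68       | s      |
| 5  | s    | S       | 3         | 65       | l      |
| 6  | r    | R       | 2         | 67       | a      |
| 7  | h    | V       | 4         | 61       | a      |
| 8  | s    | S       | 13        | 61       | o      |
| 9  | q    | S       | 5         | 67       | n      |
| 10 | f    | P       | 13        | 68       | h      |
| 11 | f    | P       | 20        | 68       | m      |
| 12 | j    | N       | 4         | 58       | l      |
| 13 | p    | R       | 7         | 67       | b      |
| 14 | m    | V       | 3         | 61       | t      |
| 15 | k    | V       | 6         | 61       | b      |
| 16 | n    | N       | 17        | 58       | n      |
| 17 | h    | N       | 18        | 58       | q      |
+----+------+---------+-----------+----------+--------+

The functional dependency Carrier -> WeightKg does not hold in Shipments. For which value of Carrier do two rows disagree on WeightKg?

Carrier=P: rows 1, 2, 4, 10, 11 → WeightKg = 68, 68, 68, 68, 68 ✓
Carrier=S: rows 3, 5, 8, 9 → WeightKg takes values {66, 65, 61, 67} — violation
Carrier=R: rows 6, 13 → WeightKg = 67, 67 ✓
Carrier=V: rows 7, 14, 15 → WeightKg = 61, 61, 61 ✓
Carrier=N: rows 12, 16, 17 → WeightKg = 58, 58, 58 ✓
The only Carrier value with inconsistent WeightKg is Carrier=S.

S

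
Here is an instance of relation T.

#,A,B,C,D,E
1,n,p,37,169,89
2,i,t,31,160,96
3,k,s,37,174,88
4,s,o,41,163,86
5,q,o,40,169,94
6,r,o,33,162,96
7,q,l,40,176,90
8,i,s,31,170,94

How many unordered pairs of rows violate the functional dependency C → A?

1

C=37: violating pairs (1,3) — 1 pair.
C=31: all 2 rows agree on A — 0 pairs.
C=40: all 2 rows agree on A — 0 pairs.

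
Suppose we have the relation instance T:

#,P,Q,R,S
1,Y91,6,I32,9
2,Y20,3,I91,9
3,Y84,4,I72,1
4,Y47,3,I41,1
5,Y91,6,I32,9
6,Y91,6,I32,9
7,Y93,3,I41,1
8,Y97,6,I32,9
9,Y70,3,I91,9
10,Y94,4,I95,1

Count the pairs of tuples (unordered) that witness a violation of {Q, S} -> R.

1

(Q=6, S=9): all 4 rows agree on R — 0 pairs.
(Q=3, S=9): all 2 rows agree on R — 0 pairs.
(Q=4, S=1): violating pairs (3,10) — 1 pair.
(Q=3, S=1): all 2 rows agree on R — 0 pairs.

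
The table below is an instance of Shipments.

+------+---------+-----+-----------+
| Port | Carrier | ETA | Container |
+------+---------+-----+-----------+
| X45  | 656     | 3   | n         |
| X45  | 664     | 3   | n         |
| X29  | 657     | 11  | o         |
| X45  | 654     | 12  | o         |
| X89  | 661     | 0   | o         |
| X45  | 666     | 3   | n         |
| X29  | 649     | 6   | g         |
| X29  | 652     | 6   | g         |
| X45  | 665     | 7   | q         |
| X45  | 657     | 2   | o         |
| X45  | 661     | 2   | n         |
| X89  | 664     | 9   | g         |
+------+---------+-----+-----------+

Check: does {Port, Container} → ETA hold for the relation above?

(Port=X45, Container=n): 4 rows → ETA takes values {3, 2} — violation
(Port=X29, Container=o): 1 row → ETA = 11 ✓
(Port=X45, Container=o): 2 rows → ETA takes values {12, 2} — violation
(Port=X89, Container=o): 1 row → ETA = 0 ✓
(Port=X29, Container=g): 2 rows → ETA = 6, 6 ✓
(Port=X45, Container=q): 1 row → ETA = 7 ✓
(Port=X89, Container=g): 1 row → ETA = 9 ✓
Two rows agree on {Port, Container} but differ on ETA, so {Port, Container} → ETA does not hold.

No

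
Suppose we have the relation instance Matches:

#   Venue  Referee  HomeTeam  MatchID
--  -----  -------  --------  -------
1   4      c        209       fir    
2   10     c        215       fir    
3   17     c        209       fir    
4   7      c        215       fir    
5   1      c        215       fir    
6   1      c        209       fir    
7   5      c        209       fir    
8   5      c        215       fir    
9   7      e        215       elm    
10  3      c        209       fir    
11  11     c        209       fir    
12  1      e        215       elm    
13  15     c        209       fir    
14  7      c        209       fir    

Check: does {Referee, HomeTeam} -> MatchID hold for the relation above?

Yes

(Referee=c, HomeTeam=209): rows 1, 3, 6, 7, 10, 11, 13, 14 → MatchID = fir, fir, fir, fir, fir, fir, fir, fir ✓
(Referee=c, HomeTeam=215): rows 2, 4, 5, 8 → MatchID = fir, fir, fir, fir ✓
(Referee=e, HomeTeam=215): rows 9, 12 → MatchID = elm, elm ✓
Every {Referee, HomeTeam} value is associated with a single MatchID value, so {Referee, HomeTeam} -> MatchID holds.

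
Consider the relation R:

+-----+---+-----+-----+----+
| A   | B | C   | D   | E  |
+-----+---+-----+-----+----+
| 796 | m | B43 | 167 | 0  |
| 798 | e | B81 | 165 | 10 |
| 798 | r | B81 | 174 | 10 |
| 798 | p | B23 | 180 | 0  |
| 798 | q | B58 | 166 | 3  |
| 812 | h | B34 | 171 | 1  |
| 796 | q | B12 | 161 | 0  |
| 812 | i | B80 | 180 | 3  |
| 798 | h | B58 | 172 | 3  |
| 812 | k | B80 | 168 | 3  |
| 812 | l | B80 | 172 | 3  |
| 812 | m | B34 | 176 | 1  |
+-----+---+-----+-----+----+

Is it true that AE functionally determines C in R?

(A=796, E=0): 2 rows → C takes values {B43, B12} — violation
(A=798, E=10): 2 rows → C = B81, B81 ✓
(A=798, E=0): 1 row → C = B23 ✓
(A=798, E=3): 2 rows → C = B58, B58 ✓
(A=812, E=1): 2 rows → C = B34, B34 ✓
(A=812, E=3): 3 rows → C = B80, B80, B80 ✓
Two rows agree on AE but differ on C, so AE → C does not hold.

No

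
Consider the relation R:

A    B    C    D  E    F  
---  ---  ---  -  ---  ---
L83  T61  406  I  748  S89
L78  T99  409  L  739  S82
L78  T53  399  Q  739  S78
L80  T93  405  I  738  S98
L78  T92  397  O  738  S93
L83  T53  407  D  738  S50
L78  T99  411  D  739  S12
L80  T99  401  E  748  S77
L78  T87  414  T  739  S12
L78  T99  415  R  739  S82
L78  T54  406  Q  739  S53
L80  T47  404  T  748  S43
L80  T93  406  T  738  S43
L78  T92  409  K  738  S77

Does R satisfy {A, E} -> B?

No

(A=L83, E=748): 1 row → B = T61 ✓
(A=L78, E=739): 6 rows → B takes values {T99, T53, T87, T54} — violation
(A=L80, E=738): 2 rows → B = T93, T93 ✓
(A=L78, E=738): 2 rows → B = T92, T92 ✓
(A=L83, E=738): 1 row → B = T53 ✓
(A=L80, E=748): 2 rows → B takes values {T99, T47} — violation
Two rows agree on {A, E} but differ on B, so {A, E} -> B does not hold.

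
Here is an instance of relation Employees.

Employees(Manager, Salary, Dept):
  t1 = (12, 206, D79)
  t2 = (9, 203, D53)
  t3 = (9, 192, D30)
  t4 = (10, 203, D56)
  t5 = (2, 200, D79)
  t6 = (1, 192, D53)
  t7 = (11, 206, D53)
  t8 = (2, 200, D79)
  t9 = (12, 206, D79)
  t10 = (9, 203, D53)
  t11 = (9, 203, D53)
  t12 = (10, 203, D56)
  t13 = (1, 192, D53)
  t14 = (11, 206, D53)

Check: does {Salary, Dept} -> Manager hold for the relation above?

Yes

(Salary=206, Dept=D79): rows 1, 9 → Manager = 12, 12 ✓
(Salary=203, Dept=D53): rows 2, 10, 11 → Manager = 9, 9, 9 ✓
(Salary=192, Dept=D30): row 3 → Manager = 9 ✓
(Salary=203, Dept=D56): rows 4, 12 → Manager = 10, 10 ✓
(Salary=200, Dept=D79): rows 5, 8 → Manager = 2, 2 ✓
(Salary=192, Dept=D53): rows 6, 13 → Manager = 1, 1 ✓
(Salary=206, Dept=D53): rows 7, 14 → Manager = 11, 11 ✓
Every {Salary, Dept} value is associated with a single Manager value, so {Salary, Dept} -> Manager holds.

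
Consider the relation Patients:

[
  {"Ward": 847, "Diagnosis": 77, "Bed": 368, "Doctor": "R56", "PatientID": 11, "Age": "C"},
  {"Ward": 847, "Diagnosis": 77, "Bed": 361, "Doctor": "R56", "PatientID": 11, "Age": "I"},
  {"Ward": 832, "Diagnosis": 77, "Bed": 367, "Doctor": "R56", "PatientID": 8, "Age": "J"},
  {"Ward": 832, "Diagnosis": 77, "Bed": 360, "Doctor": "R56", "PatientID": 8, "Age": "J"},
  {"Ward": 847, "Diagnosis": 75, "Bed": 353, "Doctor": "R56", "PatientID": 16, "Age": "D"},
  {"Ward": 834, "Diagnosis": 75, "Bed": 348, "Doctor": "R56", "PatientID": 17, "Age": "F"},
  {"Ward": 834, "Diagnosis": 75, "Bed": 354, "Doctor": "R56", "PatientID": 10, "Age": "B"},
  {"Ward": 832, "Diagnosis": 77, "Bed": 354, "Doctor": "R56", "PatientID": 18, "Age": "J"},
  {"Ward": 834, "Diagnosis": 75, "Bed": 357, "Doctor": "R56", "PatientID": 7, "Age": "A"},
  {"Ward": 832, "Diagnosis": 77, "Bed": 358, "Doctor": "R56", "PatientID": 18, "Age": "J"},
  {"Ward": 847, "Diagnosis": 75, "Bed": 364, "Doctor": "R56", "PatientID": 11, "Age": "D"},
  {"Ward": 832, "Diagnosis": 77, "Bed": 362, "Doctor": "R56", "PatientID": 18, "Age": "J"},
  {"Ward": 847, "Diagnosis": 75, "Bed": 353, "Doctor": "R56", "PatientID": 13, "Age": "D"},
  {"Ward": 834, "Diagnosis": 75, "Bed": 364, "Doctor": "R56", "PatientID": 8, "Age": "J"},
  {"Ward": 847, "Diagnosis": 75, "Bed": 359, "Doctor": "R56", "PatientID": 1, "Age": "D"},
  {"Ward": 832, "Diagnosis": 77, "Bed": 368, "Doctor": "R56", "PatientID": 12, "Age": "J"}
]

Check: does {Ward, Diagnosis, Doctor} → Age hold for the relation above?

No

(Ward=847, Diagnosis=77, Doctor=R56): 2 rows → Age takes values {C, I} — violation
(Ward=832, Diagnosis=77, Doctor=R56): 6 rows → Age = J, J, J, J, J, J ✓
(Ward=847, Diagnosis=75, Doctor=R56): 4 rows → Age = D, D, D, D ✓
(Ward=834, Diagnosis=75, Doctor=R56): 4 rows → Age takes values {F, B, A, J} — violation
Two rows agree on {Ward, Diagnosis, Doctor} but differ on Age, so {Ward, Diagnosis, Doctor} → Age does not hold.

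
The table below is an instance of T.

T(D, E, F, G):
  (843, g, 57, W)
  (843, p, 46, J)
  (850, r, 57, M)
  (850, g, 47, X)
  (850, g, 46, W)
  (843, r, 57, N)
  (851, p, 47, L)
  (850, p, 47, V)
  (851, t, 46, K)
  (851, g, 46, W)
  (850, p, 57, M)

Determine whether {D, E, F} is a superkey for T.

All 11 rows have distinct {D, E, F} values, so {D, E, F} → (all attributes) holds and {D, E, F} is a superkey.

Yes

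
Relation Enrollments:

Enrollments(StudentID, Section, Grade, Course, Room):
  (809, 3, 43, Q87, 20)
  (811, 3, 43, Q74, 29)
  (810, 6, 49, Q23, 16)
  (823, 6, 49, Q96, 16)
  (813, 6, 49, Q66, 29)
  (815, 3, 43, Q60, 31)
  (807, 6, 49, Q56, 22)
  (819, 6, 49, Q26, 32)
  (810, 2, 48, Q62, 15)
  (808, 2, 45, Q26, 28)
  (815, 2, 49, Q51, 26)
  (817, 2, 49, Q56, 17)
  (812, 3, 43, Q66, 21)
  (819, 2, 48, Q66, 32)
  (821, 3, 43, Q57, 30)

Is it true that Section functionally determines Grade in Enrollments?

No

Section=3: 5 rows → Grade = 43, 43, 43, 43, 43 ✓
Section=6: 5 rows → Grade = 49, 49, 49, 49, 49 ✓
Section=2: 5 rows → Grade takes values {48, 45, 49} — violation
Two rows agree on Section but differ on Grade, so Section → Grade does not hold.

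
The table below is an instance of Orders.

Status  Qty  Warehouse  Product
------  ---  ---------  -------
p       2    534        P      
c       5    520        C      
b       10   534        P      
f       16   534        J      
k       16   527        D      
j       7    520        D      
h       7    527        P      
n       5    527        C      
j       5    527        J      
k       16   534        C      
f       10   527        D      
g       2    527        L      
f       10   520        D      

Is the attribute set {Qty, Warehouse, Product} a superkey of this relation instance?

Yes

All 13 rows have distinct {Qty, Warehouse, Product} values, so {Qty, Warehouse, Product} → (all attributes) holds and {Qty, Warehouse, Product} is a superkey.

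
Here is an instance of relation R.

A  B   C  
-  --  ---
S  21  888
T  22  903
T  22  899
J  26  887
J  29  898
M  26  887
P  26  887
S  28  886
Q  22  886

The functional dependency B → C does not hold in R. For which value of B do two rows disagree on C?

22

B=21: 1 row → C = 888 ✓
B=22: 3 rows → C takes values {903, 899, 886} — violation
B=26: 3 rows → C = 887, 887, 887 ✓
B=29: 1 row → C = 898 ✓
B=28: 1 row → C = 886 ✓
The only B value with inconsistent C is B=22.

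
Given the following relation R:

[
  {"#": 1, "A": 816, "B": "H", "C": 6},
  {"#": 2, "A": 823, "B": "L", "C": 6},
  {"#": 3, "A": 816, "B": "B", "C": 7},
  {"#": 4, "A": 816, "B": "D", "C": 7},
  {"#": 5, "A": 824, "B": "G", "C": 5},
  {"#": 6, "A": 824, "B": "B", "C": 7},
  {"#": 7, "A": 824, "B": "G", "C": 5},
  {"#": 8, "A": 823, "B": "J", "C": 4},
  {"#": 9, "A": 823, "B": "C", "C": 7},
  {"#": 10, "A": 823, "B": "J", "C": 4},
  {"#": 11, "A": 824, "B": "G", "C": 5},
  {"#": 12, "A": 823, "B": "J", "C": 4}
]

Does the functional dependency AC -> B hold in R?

(A=816, C=6): row 1 → B = H ✓
(A=823, C=6): row 2 → B = L ✓
(A=816, C=7): rows 3, 4 → B takes values {B, D} — violation
(A=824, C=5): rows 5, 7, 11 → B = G, G, G ✓
(A=824, C=7): row 6 → B = B ✓
(A=823, C=4): rows 8, 10, 12 → B = J, J, J ✓
(A=823, C=7): row 9 → B = C ✓
Two rows agree on AC but differ on B, so AC -> B does not hold.

No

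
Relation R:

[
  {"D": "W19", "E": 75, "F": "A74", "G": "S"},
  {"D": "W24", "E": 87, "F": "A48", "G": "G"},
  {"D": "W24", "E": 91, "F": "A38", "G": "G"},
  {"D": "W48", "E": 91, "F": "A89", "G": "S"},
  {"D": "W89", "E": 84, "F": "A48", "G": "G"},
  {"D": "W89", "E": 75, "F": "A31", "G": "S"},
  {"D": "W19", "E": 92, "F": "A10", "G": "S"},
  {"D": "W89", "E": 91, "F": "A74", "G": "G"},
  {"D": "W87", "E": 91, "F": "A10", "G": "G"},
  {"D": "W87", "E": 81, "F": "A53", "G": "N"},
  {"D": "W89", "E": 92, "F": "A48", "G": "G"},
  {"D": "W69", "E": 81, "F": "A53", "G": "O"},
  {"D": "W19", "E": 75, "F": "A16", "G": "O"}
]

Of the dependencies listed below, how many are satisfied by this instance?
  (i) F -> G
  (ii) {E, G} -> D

(i) F -> G: F=A74: 2 rows → G takes values {S, G} — violation; F=A10: 2 rows → G takes values {S, G} — violation; F=A53: 2 rows → G takes values {N, O} — violation — fails.
(ii) {E, G} -> D: (E=75, G=S): 2 rows → D takes values {W19, W89} — violation; (E=91, G=G): 3 rows → D takes values {W24, W89, W87} — violation — fails.
None of the 2 dependencies hold.

0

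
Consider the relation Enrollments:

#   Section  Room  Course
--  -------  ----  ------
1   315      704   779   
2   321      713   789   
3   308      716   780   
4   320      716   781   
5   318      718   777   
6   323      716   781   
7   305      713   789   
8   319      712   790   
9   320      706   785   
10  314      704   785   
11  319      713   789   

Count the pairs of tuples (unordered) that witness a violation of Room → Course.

3

Room=704: violating pairs (1,10) — 1 pair.
Room=713: all 3 rows agree on Course — 0 pairs.
Room=716: violating pairs (3,4), (3,6) — 2 pairs.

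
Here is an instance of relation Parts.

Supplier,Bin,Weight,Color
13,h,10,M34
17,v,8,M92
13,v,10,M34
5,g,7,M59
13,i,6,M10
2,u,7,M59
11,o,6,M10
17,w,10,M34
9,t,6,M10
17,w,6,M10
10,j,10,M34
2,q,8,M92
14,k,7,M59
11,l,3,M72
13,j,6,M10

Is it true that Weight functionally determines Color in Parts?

Weight=10: 4 rows → Color = M34, M34, M34, M34 ✓
Weight=8: 2 rows → Color = M92, M92 ✓
Weight=7: 3 rows → Color = M59, M59, M59 ✓
Weight=6: 5 rows → Color = M10, M10, M10, M10, M10 ✓
Weight=3: 1 row → Color = M72 ✓
Every Weight value is associated with a single Color value, so Weight -> Color holds.

Yes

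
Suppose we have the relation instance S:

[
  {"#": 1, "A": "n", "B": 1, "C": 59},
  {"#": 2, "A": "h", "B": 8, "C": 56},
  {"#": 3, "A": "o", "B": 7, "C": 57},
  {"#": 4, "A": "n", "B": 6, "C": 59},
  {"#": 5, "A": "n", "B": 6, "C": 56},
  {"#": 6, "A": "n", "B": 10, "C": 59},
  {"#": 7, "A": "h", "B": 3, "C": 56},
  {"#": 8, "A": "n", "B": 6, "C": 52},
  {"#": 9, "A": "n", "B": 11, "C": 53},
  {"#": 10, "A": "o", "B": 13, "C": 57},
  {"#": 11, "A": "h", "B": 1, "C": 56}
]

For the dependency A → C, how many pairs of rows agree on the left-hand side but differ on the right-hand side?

A=n: violating pairs (1,5), (1,8), (1,9), (4,5), (4,8), (4,9), (5,6), (5,8), (5,9), (6,8), (6,9), (8,9) — 12 pairs.
A=h: all 3 rows agree on C — 0 pairs.
A=o: all 2 rows agree on C — 0 pairs.

12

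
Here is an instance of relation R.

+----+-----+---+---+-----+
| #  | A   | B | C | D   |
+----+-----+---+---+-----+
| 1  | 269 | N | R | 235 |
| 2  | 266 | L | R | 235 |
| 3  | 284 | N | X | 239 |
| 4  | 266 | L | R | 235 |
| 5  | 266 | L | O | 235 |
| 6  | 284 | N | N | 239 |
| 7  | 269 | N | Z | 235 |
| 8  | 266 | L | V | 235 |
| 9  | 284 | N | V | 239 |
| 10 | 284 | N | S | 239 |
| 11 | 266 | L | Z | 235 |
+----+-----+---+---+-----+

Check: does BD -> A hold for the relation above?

Yes

(B=N, D=235): rows 1, 7 → A = 269, 269 ✓
(B=L, D=235): rows 2, 4, 5, 8, 11 → A = 266, 266, 266, 266, 266 ✓
(B=N, D=239): rows 3, 6, 9, 10 → A = 284, 284, 284, 284 ✓
Every BD value is associated with a single A value, so BD -> A holds.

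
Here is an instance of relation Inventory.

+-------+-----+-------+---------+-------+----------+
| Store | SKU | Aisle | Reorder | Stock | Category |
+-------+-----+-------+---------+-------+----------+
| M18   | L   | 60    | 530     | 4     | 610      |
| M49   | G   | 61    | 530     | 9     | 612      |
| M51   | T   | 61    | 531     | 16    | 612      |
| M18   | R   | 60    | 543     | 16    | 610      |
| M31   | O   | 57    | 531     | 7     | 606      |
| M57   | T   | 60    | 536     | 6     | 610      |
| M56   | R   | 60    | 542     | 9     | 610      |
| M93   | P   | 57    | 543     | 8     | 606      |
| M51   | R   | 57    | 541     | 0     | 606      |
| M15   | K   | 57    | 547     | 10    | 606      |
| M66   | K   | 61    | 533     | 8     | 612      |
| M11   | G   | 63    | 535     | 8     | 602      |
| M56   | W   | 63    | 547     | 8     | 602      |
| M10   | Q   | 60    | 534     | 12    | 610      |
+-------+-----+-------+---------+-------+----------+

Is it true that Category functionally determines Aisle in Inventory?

Category=610: 5 rows → Aisle = 60, 60, 60, 60, 60 ✓
Category=612: 3 rows → Aisle = 61, 61, 61 ✓
Category=606: 4 rows → Aisle = 57, 57, 57, 57 ✓
Category=602: 2 rows → Aisle = 63, 63 ✓
Every Category value is associated with a single Aisle value, so Category → Aisle holds.

Yes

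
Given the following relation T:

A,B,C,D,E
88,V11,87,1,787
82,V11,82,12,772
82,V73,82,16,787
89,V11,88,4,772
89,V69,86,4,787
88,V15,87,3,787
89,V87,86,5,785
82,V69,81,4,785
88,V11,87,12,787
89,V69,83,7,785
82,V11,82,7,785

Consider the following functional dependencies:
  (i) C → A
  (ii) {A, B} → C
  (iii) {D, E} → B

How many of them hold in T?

1

(i) C → A: every LHS value maps to a single RHS value — holds.
(ii) {A, B} → C: (A=89, B=V69): 2 rows → C takes values {86, 83} — violation — fails.
(iii) {D, E} → B: (D=7, E=785): 2 rows → B takes values {V69, V11} — violation — fails.
1 of the 3 dependencies holds.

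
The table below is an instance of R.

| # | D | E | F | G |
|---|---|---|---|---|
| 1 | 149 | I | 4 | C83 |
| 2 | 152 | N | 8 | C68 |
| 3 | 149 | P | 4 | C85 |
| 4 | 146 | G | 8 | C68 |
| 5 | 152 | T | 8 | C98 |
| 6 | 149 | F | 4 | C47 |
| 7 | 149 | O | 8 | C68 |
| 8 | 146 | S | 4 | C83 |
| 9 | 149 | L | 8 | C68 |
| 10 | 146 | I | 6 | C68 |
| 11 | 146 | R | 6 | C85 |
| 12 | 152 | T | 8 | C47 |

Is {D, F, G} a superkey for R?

Rows 7 and 9 have the same {D, F, G} value (D=149, F=8, G=C68) but are distinct tuples, so {D, F, G} does not determine every attribute — not a superkey.

No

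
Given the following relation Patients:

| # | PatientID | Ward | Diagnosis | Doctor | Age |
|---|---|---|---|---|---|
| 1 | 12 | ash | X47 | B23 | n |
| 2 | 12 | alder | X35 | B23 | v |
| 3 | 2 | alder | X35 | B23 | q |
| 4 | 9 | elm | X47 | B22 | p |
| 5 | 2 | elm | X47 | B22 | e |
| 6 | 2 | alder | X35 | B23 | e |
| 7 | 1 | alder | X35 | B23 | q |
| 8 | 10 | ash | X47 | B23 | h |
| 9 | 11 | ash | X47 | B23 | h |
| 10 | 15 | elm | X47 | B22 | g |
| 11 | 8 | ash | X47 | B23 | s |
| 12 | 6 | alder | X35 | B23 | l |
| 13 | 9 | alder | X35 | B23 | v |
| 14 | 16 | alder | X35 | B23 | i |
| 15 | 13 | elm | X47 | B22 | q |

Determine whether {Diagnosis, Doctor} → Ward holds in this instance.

Yes

(Diagnosis=X47, Doctor=B23): rows 1, 8, 9, 11 → Ward = ash, ash, ash, ash ✓
(Diagnosis=X35, Doctor=B23): rows 2, 3, 6, 7, 12, 13, 14 → Ward = alder, alder, alder, alder, alder, alder, alder ✓
(Diagnosis=X47, Doctor=B22): rows 4, 5, 10, 15 → Ward = elm, elm, elm, elm ✓
Every {Diagnosis, Doctor} value is associated with a single Ward value, so {Diagnosis, Doctor} → Ward holds.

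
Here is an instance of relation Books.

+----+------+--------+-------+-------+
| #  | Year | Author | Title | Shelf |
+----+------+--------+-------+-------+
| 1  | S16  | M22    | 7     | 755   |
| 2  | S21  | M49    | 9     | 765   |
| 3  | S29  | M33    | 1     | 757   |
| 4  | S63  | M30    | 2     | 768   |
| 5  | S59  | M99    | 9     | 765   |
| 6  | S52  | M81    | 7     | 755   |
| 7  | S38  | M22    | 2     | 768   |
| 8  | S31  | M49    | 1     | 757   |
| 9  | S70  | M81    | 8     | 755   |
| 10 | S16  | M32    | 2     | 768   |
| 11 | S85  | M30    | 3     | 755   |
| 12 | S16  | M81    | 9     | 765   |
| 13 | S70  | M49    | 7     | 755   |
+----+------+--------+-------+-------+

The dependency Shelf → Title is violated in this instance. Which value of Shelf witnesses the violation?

Shelf=755: rows 1, 6, 9, 11, 13 → Title takes values {7, 8, 3} — violation
Shelf=765: rows 2, 5, 12 → Title = 9, 9, 9 ✓
Shelf=757: rows 3, 8 → Title = 1, 1 ✓
Shelf=768: rows 4, 7, 10 → Title = 2, 2, 2 ✓
The only Shelf value with inconsistent Title is Shelf=755.

755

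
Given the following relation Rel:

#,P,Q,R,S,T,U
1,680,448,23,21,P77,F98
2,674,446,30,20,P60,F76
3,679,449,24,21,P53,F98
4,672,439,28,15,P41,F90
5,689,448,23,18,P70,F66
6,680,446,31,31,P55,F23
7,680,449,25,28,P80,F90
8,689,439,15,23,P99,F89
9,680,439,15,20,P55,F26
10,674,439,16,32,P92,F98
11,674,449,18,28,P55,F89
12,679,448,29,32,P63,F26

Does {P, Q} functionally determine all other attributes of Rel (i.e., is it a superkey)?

Yes

All 12 rows have distinct {P, Q} values, so {P, Q} → (all attributes) holds and {P, Q} is a superkey.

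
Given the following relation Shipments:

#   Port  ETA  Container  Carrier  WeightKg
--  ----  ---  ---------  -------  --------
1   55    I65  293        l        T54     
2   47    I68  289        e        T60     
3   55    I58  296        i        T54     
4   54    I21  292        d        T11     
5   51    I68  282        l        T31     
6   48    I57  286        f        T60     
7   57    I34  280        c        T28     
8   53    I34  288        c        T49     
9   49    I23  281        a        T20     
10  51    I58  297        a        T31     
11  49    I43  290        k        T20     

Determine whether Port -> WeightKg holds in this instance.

Yes

Port=55: rows 1, 3 → WeightKg = T54, T54 ✓
Port=47: row 2 → WeightKg = T60 ✓
Port=54: row 4 → WeightKg = T11 ✓
Port=51: rows 5, 10 → WeightKg = T31, T31 ✓
Port=48: row 6 → WeightKg = T60 ✓
Port=57: row 7 → WeightKg = T28 ✓
Port=53: row 8 → WeightKg = T49 ✓
Port=49: rows 9, 11 → WeightKg = T20, T20 ✓
Every Port value is associated with a single WeightKg value, so Port -> WeightKg holds.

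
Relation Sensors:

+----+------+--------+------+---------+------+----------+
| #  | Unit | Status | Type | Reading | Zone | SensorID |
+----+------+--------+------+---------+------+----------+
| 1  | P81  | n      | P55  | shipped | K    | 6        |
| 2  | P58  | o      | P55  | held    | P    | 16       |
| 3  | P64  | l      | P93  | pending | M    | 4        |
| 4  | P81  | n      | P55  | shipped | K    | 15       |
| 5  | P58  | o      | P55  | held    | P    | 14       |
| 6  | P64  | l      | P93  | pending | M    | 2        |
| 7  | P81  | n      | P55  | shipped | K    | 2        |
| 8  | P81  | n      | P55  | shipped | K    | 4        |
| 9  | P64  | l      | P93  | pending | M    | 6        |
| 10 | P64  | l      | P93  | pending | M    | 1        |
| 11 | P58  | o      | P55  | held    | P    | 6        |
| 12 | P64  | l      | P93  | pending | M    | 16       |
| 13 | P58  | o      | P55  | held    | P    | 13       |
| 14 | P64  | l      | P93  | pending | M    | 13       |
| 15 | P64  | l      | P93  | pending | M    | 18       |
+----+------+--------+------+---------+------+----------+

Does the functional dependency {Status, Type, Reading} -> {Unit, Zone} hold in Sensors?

Yes

(Status=n, Type=P55, Reading=shipped): rows 1, 4, 7, 8 → {Unit,Zone} = (P81, K), (P81, K), (P81, K), (P81, K) ✓
(Status=o, Type=P55, Reading=held): rows 2, 5, 11, 13 → {Unit,Zone} = (P58, P), (P58, P), (P58, P), (P58, P) ✓
(Status=l, Type=P93, Reading=pending): rows 3, 6, 9, 10, 12, 14, 15 → {Unit,Zone} = (P64, M), (P64, M), (P64, M), (P64, M), (P64, M), (P64, M), (P64, M) ✓
Every {Status, Type, Reading} value is associated with a single {Unit, Zone} value, so {Status, Type, Reading} -> {Unit, Zone} holds.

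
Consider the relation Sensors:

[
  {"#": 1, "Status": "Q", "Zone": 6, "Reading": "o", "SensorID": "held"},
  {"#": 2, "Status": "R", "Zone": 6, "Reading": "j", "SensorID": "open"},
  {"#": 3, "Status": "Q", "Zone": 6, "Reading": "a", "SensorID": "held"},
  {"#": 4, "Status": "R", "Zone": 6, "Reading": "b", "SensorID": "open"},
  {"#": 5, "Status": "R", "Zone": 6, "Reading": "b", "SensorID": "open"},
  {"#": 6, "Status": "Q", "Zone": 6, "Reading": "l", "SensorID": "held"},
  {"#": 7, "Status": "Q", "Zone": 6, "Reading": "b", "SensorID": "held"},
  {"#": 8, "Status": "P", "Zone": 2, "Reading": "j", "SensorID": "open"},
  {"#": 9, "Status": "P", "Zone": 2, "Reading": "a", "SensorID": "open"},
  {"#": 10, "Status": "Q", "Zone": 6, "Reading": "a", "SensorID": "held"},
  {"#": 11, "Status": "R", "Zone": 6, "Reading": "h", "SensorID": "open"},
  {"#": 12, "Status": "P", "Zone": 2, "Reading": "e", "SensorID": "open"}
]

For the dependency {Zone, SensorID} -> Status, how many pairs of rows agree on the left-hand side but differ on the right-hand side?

0

(Zone=6, SensorID=held): all 5 rows agree on Status — 0 pairs.
(Zone=6, SensorID=open): all 4 rows agree on Status — 0 pairs.
(Zone=2, SensorID=open): all 3 rows agree on Status — 0 pairs.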